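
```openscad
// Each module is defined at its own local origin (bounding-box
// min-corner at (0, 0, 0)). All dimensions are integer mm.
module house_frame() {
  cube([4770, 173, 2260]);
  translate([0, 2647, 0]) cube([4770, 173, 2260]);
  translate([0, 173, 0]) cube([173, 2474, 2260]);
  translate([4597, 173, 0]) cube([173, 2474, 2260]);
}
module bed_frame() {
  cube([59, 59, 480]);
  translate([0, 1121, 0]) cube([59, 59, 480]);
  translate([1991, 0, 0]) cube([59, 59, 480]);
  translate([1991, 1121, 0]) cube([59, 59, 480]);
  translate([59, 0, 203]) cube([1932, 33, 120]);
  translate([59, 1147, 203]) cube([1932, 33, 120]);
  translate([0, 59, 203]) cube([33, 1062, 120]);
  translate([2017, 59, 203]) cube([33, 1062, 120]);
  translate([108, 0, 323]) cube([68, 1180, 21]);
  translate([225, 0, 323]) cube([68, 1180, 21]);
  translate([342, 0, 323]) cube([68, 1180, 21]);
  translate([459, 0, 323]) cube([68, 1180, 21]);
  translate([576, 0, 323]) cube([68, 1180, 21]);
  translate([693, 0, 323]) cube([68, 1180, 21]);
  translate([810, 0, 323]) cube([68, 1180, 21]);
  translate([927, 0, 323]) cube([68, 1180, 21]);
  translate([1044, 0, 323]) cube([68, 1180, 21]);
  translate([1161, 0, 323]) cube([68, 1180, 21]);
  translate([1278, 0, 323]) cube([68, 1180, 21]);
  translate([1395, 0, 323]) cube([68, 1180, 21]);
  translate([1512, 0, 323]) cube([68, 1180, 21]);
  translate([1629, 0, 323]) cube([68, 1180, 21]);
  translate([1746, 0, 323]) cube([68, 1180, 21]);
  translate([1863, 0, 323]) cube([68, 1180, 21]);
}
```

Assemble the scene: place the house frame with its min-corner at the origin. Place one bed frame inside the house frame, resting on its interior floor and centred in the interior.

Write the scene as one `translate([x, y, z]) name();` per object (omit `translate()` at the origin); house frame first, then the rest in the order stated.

house_frame();
translate([1360, 820, 0]) bed_frame();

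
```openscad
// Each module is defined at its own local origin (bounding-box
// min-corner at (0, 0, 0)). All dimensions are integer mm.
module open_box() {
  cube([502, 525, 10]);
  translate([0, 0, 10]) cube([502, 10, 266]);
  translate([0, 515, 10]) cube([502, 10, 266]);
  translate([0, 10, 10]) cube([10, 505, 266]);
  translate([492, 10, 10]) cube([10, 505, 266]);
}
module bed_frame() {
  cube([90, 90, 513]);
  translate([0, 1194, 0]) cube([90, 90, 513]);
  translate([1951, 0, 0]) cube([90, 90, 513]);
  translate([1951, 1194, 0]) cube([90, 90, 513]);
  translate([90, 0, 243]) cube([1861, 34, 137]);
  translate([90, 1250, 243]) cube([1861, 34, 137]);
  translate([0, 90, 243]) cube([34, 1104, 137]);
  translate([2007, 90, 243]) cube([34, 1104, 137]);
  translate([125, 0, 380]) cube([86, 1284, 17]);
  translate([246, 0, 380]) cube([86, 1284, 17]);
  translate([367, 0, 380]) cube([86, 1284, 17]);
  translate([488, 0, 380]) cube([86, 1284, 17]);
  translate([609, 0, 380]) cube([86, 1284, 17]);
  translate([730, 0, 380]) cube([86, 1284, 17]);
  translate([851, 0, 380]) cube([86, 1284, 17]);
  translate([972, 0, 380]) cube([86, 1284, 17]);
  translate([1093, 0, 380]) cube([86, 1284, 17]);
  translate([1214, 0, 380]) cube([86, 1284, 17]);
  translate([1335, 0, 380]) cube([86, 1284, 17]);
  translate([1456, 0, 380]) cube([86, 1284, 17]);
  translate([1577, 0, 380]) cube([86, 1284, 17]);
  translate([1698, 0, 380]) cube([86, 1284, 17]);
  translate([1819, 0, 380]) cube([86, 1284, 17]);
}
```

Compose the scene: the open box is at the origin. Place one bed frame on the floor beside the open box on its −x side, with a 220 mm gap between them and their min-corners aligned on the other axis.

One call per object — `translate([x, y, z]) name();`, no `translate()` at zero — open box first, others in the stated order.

open_box();
translate([-2261, 0, 0]) bed_frame();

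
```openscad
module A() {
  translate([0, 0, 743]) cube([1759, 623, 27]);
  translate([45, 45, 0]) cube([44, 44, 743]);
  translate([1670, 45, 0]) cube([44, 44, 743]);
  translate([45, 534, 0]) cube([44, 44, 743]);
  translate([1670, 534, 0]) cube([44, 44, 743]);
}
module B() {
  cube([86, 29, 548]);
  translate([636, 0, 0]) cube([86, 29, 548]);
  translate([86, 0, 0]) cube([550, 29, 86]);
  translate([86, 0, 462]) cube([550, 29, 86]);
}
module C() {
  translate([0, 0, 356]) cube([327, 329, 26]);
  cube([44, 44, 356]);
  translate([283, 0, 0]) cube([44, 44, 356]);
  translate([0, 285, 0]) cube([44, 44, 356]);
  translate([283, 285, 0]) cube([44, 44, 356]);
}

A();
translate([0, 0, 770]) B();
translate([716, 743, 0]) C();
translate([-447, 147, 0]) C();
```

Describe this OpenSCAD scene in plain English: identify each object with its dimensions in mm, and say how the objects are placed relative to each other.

A is a table with a 1759×623 mm rectangular top, 27 mm thick, top surface at z = 770 mm, supported by four 44×44 mm square legs, each inset 45 mm from the nearest pair of top edges, running from the floor.

B is a rectangular picture frame lying in the x–z plane (depth along y). The opening is 550 mm wide (x) by 376 mm tall (z), surrounded by a border 86 mm wide on all four sides. The frame is 29 mm deep and is made of two full-height vertical stiles with two horizontal rails fitted between them.

C is a four-legged stool. The seat is a 327×329×26 mm slab whose top surface is at z = 382 mm; four square legs, each 44×44 mm in cross-section, run from the floor (z = 0) to the underside of the seat, each flush with a corner of the seat.

The picture frame is on top of the table. Two stools sit around the table at the +y, −x sides.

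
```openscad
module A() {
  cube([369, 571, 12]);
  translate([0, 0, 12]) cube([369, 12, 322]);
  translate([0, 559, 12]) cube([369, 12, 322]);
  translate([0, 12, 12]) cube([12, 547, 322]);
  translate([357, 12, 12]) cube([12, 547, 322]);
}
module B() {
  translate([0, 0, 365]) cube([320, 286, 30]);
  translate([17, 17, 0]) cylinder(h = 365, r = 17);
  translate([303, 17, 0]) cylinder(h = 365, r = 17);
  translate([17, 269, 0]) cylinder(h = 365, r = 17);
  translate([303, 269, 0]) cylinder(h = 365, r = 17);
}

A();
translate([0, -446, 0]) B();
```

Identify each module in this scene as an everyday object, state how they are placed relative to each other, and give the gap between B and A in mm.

A is an open box. B is a stool. The stool is on the floor beside the open box on its −y side. The gap between the stool and the open box is 160 mm.

The stool's nearest face is 160 mm from the open box's −y face.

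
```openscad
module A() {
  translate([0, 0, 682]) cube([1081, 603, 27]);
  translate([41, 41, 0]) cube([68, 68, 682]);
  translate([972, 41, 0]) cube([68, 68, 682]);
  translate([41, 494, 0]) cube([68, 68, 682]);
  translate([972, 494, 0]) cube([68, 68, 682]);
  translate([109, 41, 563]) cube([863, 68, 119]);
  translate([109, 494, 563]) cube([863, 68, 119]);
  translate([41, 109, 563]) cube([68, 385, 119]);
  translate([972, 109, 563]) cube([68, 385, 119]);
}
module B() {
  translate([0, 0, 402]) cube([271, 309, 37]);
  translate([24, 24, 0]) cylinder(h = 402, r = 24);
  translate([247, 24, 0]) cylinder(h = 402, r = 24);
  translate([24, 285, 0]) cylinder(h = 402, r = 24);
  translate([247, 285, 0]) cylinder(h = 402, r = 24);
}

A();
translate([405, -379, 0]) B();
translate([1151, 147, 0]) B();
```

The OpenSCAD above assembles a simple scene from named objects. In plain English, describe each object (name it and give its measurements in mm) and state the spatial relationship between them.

A is a table: top 1081 mm (x) × 603 mm (y), 27 mm thick, upper face at z = 709 mm, on four 68×68 mm square legs, each inset 41 mm from the nearest pair of top edges, running from z = 0 to the bottom of the top. Four apron rails, 68 mm thick and 119 mm tall, run between adjacent legs with their top edges flush with the underside of the top and their outer faces flush with the legs' outer faces.

B is a simple wooden stool: a rectangular seat 271 mm (x) by 309 mm (y), 37 mm thick, top face at z = 439 mm, on four round legs, each 48 mm in diameter. The legs rest on z = 0, each leg's axis is inset half a diameter from the nearest pair of seat edges (so the leg's bounding box is flush with the corner).

Two stools sit around the table at the −y, +x sides.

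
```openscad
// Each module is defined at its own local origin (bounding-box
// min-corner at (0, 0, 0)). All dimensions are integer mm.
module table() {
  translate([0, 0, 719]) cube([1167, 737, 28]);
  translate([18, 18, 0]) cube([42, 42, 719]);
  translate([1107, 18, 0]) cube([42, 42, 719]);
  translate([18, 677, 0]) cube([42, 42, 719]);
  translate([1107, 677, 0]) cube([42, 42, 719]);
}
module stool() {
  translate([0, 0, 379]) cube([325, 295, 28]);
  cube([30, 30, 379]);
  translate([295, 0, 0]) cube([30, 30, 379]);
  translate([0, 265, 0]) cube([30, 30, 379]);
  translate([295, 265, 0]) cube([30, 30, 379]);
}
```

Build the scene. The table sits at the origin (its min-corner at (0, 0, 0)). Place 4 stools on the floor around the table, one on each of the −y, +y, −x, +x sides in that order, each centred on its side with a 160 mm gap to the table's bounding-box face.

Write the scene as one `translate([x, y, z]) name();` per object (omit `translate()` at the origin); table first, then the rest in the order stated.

table();
translate([421, -455, 0]) stool();
translate([421, 897, 0]) stool();
translate([-485, 221, 0]) stool();
translate([1327, 221, 0]) stool();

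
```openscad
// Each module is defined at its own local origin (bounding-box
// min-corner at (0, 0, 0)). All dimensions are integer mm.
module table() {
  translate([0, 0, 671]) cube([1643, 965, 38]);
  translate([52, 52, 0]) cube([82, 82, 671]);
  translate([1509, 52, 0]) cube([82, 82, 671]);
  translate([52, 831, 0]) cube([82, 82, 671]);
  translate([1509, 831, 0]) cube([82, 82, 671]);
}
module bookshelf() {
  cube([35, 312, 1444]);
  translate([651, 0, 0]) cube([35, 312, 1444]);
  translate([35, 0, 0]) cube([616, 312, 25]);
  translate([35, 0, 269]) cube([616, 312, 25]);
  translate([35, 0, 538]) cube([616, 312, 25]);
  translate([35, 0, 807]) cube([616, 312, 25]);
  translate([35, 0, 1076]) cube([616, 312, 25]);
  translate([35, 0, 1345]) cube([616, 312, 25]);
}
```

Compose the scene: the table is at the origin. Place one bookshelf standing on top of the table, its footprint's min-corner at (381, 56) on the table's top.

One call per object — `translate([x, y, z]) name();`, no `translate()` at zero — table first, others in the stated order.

table();
translate([381, 56, 709]) bookshelf();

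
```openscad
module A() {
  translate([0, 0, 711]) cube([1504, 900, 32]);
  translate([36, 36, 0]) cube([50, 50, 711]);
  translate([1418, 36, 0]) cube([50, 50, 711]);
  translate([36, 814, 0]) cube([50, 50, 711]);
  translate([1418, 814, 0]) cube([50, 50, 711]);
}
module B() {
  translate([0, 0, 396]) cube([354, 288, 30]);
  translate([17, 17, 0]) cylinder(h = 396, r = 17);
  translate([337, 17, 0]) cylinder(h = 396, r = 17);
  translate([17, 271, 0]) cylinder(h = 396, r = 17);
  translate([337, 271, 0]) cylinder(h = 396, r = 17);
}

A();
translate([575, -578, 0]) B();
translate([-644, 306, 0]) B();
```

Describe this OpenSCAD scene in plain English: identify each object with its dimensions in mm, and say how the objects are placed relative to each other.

A is a table with a 1504×900 mm rectangular top, 32 mm thick, top surface at z = 743 mm, supported by four 50×50 mm square legs, each inset 36 mm from the nearest pair of top edges, running from the floor.

B is a simple wooden stool: a rectangular seat 354 mm (x) by 288 mm (y), 30 mm thick, top face at z = 426 mm, on four round legs, each 34 mm in diameter. The legs rest on z = 0, each leg's axis is inset half a diameter from the nearest pair of seat edges (so the leg's bounding box is flush with the corner).

Two stools sit around the table at the −y, −x sides.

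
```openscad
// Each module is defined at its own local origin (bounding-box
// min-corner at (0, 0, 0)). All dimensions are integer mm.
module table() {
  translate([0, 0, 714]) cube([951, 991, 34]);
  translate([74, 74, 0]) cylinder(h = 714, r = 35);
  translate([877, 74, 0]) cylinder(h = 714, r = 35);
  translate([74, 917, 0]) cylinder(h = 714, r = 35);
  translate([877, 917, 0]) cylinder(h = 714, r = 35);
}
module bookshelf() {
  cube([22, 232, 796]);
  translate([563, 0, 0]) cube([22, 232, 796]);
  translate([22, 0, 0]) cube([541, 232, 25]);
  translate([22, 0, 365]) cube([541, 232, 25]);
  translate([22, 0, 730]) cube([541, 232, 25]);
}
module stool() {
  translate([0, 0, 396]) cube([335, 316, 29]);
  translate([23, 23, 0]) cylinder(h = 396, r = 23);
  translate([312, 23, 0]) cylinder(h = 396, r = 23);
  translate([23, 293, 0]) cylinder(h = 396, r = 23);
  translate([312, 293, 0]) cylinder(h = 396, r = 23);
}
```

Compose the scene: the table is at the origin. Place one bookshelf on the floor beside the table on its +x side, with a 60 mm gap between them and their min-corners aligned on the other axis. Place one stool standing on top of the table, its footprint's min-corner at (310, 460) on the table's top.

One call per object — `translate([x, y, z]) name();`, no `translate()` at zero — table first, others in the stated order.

table();
translate([1011, 0, 0]) bookshelf();
translate([310, 460, 748]) stool();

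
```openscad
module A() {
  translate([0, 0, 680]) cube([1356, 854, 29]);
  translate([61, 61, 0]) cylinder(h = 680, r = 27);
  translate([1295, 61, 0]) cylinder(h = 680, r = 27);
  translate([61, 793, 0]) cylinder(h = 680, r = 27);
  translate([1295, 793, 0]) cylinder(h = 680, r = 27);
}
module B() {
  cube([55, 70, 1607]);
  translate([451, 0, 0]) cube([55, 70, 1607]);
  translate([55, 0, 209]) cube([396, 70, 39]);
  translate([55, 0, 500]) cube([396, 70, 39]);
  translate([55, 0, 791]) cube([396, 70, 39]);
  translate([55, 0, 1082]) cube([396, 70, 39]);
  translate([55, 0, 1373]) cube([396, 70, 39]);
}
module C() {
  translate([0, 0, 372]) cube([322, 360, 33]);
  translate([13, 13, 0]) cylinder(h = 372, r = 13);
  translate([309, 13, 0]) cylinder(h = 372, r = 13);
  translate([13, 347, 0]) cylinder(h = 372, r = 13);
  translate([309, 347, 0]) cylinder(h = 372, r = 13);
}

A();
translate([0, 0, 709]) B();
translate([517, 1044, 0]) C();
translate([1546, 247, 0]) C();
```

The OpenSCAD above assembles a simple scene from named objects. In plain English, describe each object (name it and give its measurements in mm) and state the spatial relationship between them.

A is a rectangular dining table. The top is 1356×854×29 mm with its upper surface at z = 709 mm. It stands on four round legs of 54 mm diameter, each leg's bounding box inset 34 mm from the nearest pair of top edges, running from the floor to the underside of the top.

B is a wooden ladder with two side rails of 55×70 mm section and 1607 mm height, set 506 mm apart overall. Between them run 5 rectangular rungs (70 mm deep, 39 mm thick), front faces flush with the rails' −y face. The bottom of the first rung is 209 mm above the floor and each subsequent rung is 291 mm higher than the one below.

C is a four-legged stool. The seat is a 322×360×33 mm slab whose top surface is at z = 405 mm; four round legs, each 26 mm in diameter, run from the floor (z = 0) to the underside of the seat, each leg's axis is inset half a diameter from the nearest pair of seat edges (so the leg's bounding box is flush with the corner).

The ladder is on top of the table. Two stools sit around the table at the +y, +x sides.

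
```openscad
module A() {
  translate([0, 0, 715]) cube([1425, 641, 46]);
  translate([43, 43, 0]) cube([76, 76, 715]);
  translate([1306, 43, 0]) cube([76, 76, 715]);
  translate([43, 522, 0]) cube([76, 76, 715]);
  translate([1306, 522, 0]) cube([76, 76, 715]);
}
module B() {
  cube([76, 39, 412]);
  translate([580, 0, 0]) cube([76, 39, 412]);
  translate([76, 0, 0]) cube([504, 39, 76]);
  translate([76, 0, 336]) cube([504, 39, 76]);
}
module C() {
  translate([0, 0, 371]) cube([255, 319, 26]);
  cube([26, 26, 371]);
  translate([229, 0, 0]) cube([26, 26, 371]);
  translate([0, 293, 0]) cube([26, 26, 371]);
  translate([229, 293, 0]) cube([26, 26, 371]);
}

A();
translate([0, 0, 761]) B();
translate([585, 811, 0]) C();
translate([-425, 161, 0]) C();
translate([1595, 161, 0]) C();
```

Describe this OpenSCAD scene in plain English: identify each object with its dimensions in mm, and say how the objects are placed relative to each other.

A is a table with a 1425×641 mm rectangular top, 46 mm thick, top surface at z = 761 mm, supported by four 76×76 mm square legs, each inset 43 mm from the nearest pair of top edges, running from the floor.

B is a rectangular picture frame lying in the x–z plane (depth along y). The opening is 504 mm wide (x) by 260 mm tall (z), surrounded by a border 76 mm wide on all four sides. The frame is 39 mm deep and is made of two full-height vertical stiles with two horizontal rails fitted between them.

C is a simple wooden stool: a rectangular seat 255 mm (x) by 319 mm (y), 26 mm thick, top face at z = 397 mm, on four square legs, each 26×26 mm in cross-section. The legs rest on z = 0, each flush with a corner of the seat.

The picture frame is on top of the table. Three stools sit around the table at the +y, −x, +x sides.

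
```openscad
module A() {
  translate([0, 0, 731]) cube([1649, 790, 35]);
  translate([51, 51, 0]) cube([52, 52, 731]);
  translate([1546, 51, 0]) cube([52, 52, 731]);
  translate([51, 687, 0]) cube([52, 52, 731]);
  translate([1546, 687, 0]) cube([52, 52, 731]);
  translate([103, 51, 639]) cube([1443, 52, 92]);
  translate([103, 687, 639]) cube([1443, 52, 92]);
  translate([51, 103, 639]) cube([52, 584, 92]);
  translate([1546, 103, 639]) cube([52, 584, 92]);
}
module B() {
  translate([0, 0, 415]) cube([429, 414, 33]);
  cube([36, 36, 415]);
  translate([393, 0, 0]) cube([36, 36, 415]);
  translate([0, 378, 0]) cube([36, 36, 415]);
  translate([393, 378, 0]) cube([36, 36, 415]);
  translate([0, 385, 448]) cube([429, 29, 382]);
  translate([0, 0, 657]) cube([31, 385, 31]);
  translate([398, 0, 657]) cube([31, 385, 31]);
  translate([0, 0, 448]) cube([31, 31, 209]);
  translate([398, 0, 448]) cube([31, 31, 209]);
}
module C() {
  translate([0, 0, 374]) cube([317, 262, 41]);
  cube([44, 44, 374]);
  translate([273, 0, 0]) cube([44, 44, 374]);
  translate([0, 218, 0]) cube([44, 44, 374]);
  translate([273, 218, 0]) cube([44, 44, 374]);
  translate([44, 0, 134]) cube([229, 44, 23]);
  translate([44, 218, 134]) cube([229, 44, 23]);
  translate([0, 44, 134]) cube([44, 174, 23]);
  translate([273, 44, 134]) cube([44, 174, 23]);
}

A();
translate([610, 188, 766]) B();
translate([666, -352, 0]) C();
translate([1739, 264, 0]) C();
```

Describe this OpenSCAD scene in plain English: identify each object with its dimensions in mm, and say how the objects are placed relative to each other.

A is a rectangular dining table. The top is 1649×790×35 mm with its upper surface at z = 766 mm. It stands on four 52×52 mm square legs, each inset 51 mm from the nearest pair of top edges, running from the floor to the underside of the top. Four apron rails, 52 mm thick and 92 mm tall, run between adjacent legs with their top edges flush with the underside of the top and their outer faces flush with the legs' outer faces.

B is a chair: 429×414 mm seat, 33 mm thick, top at z = 448 mm, on four 36 mm square corner legs flush with the seat edges. A 29 mm thick backrest slab spans the full seat width, extending 382 mm above the seat top, its back face flush with the seat's +y edge. Two armrests of 31×31 mm section run along each side from the seat's front edge to the front of the backrest, top faces 240 mm above the seat top and outer faces flush with the seat's x-edges; a 31×31 mm post under the front of each armrest stands on the seat at the front corner.

C is a simple wooden stool: a rectangular seat 317 mm (x) by 262 mm (y), 41 mm thick, top face at z = 415 mm, on four square legs, each 44×44 mm in cross-section. The legs rest on z = 0, each flush with a corner of the seat. Four stretchers, 44 mm wide and 23 mm tall, connect adjacent legs with their undersides at z = 134 mm, each running between the inner faces of the legs it joins and aligned with the legs' outer faces on the other axis.

The chair is on top of the table, centred. Two stools sit around the table at the −y, +x sides.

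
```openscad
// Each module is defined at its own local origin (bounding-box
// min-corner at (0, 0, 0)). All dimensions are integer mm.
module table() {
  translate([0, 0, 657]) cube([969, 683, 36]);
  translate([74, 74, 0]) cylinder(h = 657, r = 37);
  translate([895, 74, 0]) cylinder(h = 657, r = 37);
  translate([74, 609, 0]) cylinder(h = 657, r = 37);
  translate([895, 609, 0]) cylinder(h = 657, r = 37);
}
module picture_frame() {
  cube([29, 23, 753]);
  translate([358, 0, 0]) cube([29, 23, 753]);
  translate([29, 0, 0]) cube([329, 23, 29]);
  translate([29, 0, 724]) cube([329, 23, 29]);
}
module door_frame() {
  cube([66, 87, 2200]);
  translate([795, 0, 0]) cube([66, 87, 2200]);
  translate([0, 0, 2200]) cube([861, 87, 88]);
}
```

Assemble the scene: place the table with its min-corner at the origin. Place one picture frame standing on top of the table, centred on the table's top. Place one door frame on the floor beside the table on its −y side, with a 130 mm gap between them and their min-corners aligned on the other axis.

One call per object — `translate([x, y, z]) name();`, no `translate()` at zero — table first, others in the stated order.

table();
translate([291, 330, 693]) picture_frame();
translate([0, -217, 0]) door_frame();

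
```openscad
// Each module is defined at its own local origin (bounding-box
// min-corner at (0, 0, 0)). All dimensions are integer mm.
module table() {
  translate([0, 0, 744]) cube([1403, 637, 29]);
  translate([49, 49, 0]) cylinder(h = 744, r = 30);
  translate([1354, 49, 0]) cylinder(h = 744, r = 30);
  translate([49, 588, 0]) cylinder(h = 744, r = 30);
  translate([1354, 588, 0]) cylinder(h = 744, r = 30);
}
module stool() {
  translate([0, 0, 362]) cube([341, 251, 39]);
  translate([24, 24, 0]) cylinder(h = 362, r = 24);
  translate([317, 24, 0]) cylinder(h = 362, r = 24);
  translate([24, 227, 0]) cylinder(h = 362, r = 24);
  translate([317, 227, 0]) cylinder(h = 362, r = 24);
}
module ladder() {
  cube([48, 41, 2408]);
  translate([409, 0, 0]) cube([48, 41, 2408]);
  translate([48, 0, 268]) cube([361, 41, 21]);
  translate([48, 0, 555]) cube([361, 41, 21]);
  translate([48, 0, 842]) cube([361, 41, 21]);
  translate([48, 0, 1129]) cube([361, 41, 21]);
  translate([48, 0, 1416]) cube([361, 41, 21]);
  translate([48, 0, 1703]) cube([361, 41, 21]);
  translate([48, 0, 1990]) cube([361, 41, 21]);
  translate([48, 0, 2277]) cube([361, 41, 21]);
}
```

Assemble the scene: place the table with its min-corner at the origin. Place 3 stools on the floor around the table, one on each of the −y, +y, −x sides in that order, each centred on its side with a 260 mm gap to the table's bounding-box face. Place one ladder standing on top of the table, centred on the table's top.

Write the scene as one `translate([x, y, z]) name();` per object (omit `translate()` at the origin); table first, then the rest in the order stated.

table();
translate([531, -511, 0]) stool();
translate([531, 897, 0]) stool();
translate([-601, 193, 0]) stool();
translate([473, 298, 773]) ladder();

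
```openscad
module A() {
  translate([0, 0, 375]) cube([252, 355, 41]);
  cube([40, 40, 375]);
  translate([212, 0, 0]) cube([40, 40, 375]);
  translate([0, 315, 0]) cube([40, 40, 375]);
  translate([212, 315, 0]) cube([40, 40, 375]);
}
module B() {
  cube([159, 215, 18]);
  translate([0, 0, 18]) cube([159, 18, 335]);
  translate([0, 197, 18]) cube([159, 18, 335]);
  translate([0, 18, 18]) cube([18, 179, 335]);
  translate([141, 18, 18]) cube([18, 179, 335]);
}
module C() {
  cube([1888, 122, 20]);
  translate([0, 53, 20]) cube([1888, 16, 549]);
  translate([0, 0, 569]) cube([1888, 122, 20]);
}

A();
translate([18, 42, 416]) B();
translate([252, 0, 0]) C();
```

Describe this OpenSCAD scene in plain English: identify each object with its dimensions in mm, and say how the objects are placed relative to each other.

A is a four-legged stool. The seat is a 252×355×41 mm slab whose top surface is at z = 416 mm; four square legs, each 40×40 mm in cross-section, run from the floor (z = 0) to the underside of the seat, each flush with a corner of the seat.

B is an open-topped rectangular box: outside dimensions 159×215×353 mm, with a uniform wall and base thickness of 18 mm. The base is a full 159×215 slab on the floor; four walls sit on top of the base. The front and back walls (the −y and +y sides) span the full width; the two side walls fit between them.

C is an I-beam lying along x, 1888 mm long. Overall section height 589 mm. Two flanges 122 mm wide (y) and 20 mm thick, one on the floor and one at the top; a web 16 mm thick runs between them, centred on the flange width.

The open box is on top of the stool. The I-beam is against the stool's +x side, with their −y faces flush.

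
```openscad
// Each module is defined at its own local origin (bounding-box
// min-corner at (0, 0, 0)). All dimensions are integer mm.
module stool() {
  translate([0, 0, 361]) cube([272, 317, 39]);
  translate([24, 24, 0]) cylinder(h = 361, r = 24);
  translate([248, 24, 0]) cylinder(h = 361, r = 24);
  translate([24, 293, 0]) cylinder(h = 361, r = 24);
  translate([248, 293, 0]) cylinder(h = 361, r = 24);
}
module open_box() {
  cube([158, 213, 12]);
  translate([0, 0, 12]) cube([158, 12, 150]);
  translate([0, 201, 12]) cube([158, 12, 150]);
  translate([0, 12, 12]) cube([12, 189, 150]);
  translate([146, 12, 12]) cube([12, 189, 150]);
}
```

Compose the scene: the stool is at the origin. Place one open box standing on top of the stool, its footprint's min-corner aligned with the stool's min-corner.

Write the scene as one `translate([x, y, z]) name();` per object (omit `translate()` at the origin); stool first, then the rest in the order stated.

stool();
translate([0, 0, 400]) open_box();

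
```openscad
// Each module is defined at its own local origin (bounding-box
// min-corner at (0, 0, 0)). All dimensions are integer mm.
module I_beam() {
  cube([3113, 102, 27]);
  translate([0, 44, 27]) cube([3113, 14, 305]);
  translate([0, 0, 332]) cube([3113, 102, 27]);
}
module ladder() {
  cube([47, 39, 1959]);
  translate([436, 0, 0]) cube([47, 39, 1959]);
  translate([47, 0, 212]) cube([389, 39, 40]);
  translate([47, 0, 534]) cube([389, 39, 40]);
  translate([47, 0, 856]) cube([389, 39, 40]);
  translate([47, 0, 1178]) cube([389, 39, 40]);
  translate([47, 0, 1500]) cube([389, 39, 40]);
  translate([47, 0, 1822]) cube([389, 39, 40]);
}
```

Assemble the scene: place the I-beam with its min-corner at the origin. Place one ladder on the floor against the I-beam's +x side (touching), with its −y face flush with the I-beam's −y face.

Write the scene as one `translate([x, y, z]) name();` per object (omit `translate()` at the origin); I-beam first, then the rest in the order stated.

I_beam();
translate([3113, 0, 0]) ladder();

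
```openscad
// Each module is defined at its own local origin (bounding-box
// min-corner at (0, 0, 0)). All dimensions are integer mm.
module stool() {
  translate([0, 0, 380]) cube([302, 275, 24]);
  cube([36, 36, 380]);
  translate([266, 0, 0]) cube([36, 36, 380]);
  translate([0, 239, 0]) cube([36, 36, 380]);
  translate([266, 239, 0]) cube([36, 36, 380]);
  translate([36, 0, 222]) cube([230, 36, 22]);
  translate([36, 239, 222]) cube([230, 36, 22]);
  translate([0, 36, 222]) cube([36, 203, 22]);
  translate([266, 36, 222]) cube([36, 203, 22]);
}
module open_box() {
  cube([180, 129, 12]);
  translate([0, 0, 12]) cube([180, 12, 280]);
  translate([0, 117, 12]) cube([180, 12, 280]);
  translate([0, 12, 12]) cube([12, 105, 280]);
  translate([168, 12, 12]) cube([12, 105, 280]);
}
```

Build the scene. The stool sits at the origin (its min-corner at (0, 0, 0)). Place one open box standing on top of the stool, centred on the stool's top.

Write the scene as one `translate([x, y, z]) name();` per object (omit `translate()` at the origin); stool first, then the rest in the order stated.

stool();
translate([61, 73, 404]) open_box();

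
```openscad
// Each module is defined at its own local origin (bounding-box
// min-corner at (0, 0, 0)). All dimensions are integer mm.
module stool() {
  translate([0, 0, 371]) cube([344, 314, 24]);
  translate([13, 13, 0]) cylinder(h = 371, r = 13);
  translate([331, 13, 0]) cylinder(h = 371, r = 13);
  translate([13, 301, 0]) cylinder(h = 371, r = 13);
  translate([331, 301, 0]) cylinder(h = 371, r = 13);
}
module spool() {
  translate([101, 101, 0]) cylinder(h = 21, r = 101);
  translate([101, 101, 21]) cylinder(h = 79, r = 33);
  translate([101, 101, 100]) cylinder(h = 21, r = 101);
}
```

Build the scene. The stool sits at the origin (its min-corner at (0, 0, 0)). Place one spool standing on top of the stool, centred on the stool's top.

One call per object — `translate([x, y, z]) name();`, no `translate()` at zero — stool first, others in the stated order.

stool();
translate([71, 56, 395]) spool();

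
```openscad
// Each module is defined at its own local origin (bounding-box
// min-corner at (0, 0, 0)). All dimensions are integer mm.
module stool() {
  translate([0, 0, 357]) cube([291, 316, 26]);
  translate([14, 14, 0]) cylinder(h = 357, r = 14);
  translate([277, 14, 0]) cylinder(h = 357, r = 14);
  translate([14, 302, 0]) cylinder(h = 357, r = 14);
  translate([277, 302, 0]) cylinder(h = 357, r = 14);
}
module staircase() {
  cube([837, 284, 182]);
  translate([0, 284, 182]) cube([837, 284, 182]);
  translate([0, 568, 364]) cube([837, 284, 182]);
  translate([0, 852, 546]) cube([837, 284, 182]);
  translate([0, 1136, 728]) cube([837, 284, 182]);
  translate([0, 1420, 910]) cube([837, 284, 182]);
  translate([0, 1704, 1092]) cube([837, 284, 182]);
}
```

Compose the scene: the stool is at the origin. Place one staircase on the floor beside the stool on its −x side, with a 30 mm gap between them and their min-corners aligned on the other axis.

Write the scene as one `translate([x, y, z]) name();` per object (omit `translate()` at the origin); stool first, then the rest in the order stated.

stool();
translate([-867, 0, 0]) staircase();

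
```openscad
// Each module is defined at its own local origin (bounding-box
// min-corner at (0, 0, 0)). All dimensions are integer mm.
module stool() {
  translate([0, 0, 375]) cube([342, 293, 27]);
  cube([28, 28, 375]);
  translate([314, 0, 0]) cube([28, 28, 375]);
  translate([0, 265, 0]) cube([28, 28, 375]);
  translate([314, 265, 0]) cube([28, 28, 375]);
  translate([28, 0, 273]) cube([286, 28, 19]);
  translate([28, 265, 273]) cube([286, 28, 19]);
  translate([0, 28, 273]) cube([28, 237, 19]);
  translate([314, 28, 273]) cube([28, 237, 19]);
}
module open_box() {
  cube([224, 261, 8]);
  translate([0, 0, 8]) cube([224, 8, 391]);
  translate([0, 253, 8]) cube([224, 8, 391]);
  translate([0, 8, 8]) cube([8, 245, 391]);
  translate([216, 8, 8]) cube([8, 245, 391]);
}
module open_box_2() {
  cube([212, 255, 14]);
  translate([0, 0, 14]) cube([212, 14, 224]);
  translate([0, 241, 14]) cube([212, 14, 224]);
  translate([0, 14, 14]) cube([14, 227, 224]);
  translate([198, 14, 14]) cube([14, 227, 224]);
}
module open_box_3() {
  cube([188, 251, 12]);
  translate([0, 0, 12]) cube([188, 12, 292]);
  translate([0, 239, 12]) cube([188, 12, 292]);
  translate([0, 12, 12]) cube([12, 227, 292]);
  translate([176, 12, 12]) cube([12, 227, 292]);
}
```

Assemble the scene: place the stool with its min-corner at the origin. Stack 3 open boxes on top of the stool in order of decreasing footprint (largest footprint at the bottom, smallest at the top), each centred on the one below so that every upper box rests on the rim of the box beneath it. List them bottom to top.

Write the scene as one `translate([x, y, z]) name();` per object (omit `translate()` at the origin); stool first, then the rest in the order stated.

stool();
translate([59, 16, 402]) open_box();
translate([65, 19, 801]) open_box_2();
translate([77, 21, 1039]) open_box_3();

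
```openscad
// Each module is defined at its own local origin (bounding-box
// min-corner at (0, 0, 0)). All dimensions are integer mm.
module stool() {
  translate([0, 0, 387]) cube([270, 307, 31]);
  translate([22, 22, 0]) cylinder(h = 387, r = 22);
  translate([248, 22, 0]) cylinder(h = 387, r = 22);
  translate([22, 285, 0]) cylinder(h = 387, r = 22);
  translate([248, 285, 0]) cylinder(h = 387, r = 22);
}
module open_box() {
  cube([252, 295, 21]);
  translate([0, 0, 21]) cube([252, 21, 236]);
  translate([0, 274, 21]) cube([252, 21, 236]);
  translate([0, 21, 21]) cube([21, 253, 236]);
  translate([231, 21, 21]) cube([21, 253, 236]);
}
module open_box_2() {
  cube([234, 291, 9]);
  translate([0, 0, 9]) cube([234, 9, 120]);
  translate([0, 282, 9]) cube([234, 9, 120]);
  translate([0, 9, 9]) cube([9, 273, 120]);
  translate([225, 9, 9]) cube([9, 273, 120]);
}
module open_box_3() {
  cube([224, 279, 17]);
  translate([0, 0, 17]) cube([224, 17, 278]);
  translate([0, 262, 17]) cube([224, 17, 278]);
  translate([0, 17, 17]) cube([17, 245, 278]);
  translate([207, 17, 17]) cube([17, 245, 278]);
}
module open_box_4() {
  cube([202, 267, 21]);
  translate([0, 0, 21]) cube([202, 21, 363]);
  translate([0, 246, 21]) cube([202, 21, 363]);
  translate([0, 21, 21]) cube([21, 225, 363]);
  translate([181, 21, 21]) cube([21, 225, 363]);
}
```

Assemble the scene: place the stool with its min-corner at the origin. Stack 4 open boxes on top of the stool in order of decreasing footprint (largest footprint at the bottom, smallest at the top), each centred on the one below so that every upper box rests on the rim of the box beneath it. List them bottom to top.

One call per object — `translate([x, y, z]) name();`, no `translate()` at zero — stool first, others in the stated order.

stool();
translate([9, 6, 418]) open_box();
translate([18, 8, 675]) open_box_2();
translate([23, 14, 804]) open_box_3();
translate([34, 20, 1099]) open_box_4();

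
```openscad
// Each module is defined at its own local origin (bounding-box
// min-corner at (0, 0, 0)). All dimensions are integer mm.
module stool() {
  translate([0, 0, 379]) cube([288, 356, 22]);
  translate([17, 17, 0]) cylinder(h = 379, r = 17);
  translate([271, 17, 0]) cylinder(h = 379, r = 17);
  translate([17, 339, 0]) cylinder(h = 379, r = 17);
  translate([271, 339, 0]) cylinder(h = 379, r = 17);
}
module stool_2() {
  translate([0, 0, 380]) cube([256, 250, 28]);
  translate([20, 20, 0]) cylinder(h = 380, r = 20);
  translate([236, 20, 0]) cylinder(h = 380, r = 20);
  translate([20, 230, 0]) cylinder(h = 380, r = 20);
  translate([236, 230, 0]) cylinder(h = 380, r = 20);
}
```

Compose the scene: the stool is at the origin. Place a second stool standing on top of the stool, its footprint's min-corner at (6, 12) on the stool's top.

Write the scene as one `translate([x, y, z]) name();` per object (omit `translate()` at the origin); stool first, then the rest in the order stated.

stool();
translate([6, 12, 401]) stool_2();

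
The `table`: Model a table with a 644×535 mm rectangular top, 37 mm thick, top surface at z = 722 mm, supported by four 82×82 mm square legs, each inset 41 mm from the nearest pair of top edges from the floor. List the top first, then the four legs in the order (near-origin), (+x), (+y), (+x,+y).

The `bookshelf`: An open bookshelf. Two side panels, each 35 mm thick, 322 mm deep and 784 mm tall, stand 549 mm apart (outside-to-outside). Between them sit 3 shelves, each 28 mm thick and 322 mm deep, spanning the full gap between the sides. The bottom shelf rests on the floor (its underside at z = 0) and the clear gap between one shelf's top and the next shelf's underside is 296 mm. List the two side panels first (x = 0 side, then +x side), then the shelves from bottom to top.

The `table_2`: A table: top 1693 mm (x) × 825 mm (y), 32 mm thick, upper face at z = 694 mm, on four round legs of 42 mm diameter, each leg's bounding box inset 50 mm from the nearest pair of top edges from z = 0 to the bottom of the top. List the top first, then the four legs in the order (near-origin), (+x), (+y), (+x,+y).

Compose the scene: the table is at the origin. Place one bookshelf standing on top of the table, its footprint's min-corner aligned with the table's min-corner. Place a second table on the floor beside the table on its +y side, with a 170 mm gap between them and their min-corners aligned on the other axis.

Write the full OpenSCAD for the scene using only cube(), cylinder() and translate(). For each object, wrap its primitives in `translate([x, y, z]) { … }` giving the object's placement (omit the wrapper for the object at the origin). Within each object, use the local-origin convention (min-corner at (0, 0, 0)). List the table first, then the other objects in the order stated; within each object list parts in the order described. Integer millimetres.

translate([0, 0, 685]) cube([644, 535, 37]);
translate([41, 41, 0]) cube([82, 82, 685]);
translate([521, 41, 0]) cube([82, 82, 685]);
translate([41, 412, 0]) cube([82, 82, 685]);
translate([521, 412, 0]) cube([82, 82, 685]);
translate([0, 0, 722]) {
  cube([35, 322, 784]);
  translate([514, 0, 0]) cube([35, 322, 784]);
  translate([35, 0, 0]) cube([479, 322, 28]);
  translate([35, 0, 324]) cube([479, 322, 28]);
  translate([35, 0, 648]) cube([479, 322, 28]);
}
translate([0, 705, 0]) {
  translate([0, 0, 662]) cube([1693, 825, 32]);
  translate([71, 71, 0]) cylinder(h = 662, r = 21);
  translate([1622, 71, 0]) cylinder(h = 662, r = 21);
  translate([71, 754, 0]) cylinder(h = 662, r = 21);
  translate([1622, 754, 0]) cylinder(h = 662, r = 21);
}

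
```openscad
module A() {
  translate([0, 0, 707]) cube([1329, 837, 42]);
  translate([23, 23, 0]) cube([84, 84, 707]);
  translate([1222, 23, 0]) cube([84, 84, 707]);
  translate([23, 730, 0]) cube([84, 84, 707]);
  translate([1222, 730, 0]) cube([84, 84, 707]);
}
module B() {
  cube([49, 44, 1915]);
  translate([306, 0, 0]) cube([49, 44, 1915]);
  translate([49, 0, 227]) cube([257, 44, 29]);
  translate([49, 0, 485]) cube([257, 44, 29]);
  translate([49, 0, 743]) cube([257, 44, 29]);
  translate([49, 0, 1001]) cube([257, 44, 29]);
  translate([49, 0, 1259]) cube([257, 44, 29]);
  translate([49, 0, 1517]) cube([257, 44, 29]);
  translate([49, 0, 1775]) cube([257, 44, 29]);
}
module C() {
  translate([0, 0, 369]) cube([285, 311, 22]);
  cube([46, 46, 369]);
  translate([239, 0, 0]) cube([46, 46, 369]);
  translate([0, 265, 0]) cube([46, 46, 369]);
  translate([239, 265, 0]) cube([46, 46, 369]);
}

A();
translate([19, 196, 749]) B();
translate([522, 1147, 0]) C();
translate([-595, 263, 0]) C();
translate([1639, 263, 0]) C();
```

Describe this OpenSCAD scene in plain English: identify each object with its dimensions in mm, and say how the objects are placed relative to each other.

A is a table with a 1329×837 mm rectangular top, 42 mm thick, top surface at z = 749 mm, supported by four 84×84 mm square legs, each inset 23 mm from the nearest pair of top edges, running from the floor.

B is a straight ladder. Two 49×44 mm vertical rails, 1915 mm tall, stand 355 mm apart (outside-to-outside) with their front faces coplanar on the −y side. 7 rungs, each 44 mm deep and 29 mm tall, span between the inner faces of the rails, front faces flush with the rails. The lowest rung's underside is at z = 227 mm and rungs are spaced 258 mm apart (underside to underside).

C is a simple wooden stool: a rectangular seat 285 mm (x) by 311 mm (y), 22 mm thick, top face at z = 391 mm, on four square legs, each 46×46 mm in cross-section. The legs rest on z = 0, each flush with a corner of the seat.

The ladder is on top of the table. Three stools sit around the table at the +y, −x, +x sides.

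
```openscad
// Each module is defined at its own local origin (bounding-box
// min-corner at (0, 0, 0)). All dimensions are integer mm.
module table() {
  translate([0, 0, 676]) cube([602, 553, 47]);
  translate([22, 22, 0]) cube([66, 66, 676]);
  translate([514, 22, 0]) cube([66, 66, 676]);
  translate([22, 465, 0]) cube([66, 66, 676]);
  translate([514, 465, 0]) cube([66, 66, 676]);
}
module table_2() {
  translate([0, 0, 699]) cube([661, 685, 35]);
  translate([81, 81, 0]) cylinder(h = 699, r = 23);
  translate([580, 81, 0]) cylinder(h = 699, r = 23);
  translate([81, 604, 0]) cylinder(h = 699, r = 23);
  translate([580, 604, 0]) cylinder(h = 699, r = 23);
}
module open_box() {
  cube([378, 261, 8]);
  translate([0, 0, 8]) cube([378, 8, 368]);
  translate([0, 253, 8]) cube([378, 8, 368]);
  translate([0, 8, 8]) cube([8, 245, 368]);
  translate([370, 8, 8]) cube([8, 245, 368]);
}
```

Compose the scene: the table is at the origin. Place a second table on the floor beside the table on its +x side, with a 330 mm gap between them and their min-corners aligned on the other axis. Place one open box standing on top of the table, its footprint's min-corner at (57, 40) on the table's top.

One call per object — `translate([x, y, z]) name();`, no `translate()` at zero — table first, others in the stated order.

table();
translate([932, 0, 0]) table_2();
translate([57, 40, 723]) open_box();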